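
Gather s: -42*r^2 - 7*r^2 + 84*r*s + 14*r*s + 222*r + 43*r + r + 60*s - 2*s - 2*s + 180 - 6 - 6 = -49*r^2 + 266*r + s*(98*r + 56) + 168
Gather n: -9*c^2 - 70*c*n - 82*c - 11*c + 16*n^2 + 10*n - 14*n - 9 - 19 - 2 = -9*c^2 - 93*c + 16*n^2 + n*(-70*c - 4) - 30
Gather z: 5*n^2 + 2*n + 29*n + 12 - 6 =5*n^2 + 31*n + 6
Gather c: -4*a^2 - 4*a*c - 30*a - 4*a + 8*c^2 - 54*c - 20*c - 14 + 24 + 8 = -4*a^2 - 34*a + 8*c^2 + c*(-4*a - 74) + 18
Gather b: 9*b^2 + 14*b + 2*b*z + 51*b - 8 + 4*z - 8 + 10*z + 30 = 9*b^2 + b*(2*z + 65) + 14*z + 14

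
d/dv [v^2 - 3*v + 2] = 2*v - 3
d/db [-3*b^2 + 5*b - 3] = 5 - 6*b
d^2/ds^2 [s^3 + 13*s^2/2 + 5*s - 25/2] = 6*s + 13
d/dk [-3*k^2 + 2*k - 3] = 2 - 6*k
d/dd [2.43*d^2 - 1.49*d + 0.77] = 4.86*d - 1.49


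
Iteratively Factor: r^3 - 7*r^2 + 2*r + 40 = (r - 5)*(r^2 - 2*r - 8) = (r - 5)*(r + 2)*(r - 4)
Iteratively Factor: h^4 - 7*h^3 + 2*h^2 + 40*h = (h + 2)*(h^3 - 9*h^2 + 20*h) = (h - 5)*(h + 2)*(h^2 - 4*h) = (h - 5)*(h - 4)*(h + 2)*(h)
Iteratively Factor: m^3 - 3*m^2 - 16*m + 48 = (m - 3)*(m^2 - 16) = (m - 3)*(m + 4)*(m - 4)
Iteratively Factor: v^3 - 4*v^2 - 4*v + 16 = (v - 2)*(v^2 - 2*v - 8) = (v - 2)*(v + 2)*(v - 4)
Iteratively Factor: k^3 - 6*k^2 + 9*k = (k - 3)*(k^2 - 3*k) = k*(k - 3)*(k - 3)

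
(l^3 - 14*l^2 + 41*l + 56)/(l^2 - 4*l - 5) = (l^2 - 15*l + 56)/(l - 5)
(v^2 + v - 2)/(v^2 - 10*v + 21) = (v^2 + v - 2)/(v^2 - 10*v + 21)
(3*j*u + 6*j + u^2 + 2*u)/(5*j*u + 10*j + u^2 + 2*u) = (3*j + u)/(5*j + u)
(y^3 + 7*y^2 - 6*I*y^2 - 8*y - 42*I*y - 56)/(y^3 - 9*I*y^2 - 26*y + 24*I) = (y + 7)/(y - 3*I)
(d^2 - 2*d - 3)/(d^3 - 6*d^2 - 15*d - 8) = (d - 3)/(d^2 - 7*d - 8)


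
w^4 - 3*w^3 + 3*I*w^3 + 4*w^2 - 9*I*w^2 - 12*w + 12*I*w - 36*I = (w - 3)*(w - 2*I)*(w + 2*I)*(w + 3*I)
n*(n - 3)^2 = n^3 - 6*n^2 + 9*n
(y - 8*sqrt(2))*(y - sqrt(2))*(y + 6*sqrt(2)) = y^3 - 3*sqrt(2)*y^2 - 92*y + 96*sqrt(2)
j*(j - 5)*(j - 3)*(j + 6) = j^4 - 2*j^3 - 33*j^2 + 90*j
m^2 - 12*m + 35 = (m - 7)*(m - 5)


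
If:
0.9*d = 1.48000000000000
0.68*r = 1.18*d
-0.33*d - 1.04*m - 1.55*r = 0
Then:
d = 1.64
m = -4.77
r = 2.85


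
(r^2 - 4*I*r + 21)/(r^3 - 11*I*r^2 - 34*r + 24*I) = (r^2 - 4*I*r + 21)/(r^3 - 11*I*r^2 - 34*r + 24*I)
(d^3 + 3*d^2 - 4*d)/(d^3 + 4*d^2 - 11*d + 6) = d*(d + 4)/(d^2 + 5*d - 6)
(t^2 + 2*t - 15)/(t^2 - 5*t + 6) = (t + 5)/(t - 2)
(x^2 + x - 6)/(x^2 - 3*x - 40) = (-x^2 - x + 6)/(-x^2 + 3*x + 40)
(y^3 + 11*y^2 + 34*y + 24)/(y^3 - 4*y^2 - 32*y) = (y^2 + 7*y + 6)/(y*(y - 8))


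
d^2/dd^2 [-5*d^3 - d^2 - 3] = -30*d - 2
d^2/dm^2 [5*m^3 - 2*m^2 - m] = 30*m - 4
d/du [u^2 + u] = 2*u + 1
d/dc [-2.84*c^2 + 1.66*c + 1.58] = 1.66 - 5.68*c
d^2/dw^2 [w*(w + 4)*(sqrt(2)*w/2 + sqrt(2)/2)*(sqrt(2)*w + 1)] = 12*w^2 + 3*sqrt(2)*w + 30*w + 5*sqrt(2) + 8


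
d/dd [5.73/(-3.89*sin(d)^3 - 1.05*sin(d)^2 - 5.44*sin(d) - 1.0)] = (66.8691*sin(d)^2 + 12.033*sin(d) + 31.1712)*cos(d)/(3.89*sin(d)^3 + 1.05*sin(d)^2 + 5.44*sin(d) + 1.0)^2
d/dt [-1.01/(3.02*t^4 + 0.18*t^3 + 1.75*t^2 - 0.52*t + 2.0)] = (12.2008*t^3 + 0.5454*t^2 + 3.535*t - 0.5252)/(3.02*t^4 + 0.18*t^3 + 1.75*t^2 - 0.52*t + 2.0)^2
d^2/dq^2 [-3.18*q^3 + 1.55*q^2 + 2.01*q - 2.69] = 3.1 - 19.08*q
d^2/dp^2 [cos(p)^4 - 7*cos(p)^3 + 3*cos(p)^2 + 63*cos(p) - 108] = -231*cos(p)/4 - 4*cos(2*p)^2 - 8*cos(2*p) + 63*cos(3*p)/4 + 2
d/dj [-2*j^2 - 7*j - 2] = -4*j - 7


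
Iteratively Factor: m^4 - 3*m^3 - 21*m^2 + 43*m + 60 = (m + 1)*(m^3 - 4*m^2 - 17*m + 60) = (m + 1)*(m + 4)*(m^2 - 8*m + 15) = (m - 3)*(m + 1)*(m + 4)*(m - 5)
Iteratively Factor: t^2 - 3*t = (t)*(t - 3)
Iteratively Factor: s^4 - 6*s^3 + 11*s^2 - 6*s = (s - 2)*(s^3 - 4*s^2 + 3*s) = (s - 3)*(s - 2)*(s^2 - s) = s*(s - 3)*(s - 2)*(s - 1)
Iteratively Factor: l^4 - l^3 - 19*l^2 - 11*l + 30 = (l - 5)*(l^3 + 4*l^2 + l - 6) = (l - 5)*(l + 2)*(l^2 + 2*l - 3) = (l - 5)*(l - 1)*(l + 2)*(l + 3)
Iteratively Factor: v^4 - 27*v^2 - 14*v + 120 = (v + 4)*(v^3 - 4*v^2 - 11*v + 30) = (v + 3)*(v + 4)*(v^2 - 7*v + 10) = (v - 2)*(v + 3)*(v + 4)*(v - 5)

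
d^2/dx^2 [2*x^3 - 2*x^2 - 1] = 12*x - 4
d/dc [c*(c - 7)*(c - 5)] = 3*c^2 - 24*c + 35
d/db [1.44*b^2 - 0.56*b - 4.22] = 2.88*b - 0.56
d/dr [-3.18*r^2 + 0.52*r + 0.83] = 0.52 - 6.36*r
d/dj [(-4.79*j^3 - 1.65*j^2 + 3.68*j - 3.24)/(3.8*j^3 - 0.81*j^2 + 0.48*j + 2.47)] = (-7.105427357601e-15*j^5 + 10.1499*j^4 - 32.5664*j^3 + 3.6309*j^2 - 13.3998*j + 10.6448)/(14.44*j^6 - 6.156*j^5 + 4.3041*j^4 + 17.9944*j^3 - 3.771*j^2 + 2.3712*j + 6.1009)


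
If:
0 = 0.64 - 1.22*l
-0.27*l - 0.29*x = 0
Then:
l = 0.52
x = -0.49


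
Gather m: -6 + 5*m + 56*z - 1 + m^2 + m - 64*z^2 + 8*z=m^2 + 6*m - 64*z^2 + 64*z - 7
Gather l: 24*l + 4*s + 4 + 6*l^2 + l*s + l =6*l^2 + l*(s + 25) + 4*s + 4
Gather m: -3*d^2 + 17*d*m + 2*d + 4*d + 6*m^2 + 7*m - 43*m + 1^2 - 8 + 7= -3*d^2 + 6*d + 6*m^2 + m*(17*d - 36)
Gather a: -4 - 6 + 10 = 0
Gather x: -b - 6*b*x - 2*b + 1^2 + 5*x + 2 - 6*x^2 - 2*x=-3*b - 6*x^2 + x*(3 - 6*b) + 3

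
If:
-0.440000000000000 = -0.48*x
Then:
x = 0.92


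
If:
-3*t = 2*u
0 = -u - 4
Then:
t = 8/3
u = -4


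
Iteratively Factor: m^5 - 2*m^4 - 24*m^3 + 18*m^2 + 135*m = (m)*(m^4 - 2*m^3 - 24*m^2 + 18*m + 135) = m*(m + 3)*(m^3 - 5*m^2 - 9*m + 45) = m*(m - 5)*(m + 3)*(m^2 - 9) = m*(m - 5)*(m - 3)*(m + 3)*(m + 3)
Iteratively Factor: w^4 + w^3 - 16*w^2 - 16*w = (w - 4)*(w^3 + 5*w^2 + 4*w) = (w - 4)*(w + 4)*(w^2 + w) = w*(w - 4)*(w + 4)*(w + 1)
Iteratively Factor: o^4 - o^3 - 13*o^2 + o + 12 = (o - 1)*(o^3 - 13*o - 12) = (o - 4)*(o - 1)*(o^2 + 4*o + 3) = (o - 4)*(o - 1)*(o + 1)*(o + 3)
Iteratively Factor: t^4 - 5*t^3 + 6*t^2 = (t)*(t^3 - 5*t^2 + 6*t) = t^2*(t^2 - 5*t + 6) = t^2*(t - 3)*(t - 2)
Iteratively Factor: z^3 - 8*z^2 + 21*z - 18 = (z - 3)*(z^2 - 5*z + 6) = (z - 3)^2*(z - 2)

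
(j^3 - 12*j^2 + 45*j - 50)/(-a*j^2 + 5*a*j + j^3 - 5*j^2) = (-j^2 + 7*j - 10)/(j*(a - j))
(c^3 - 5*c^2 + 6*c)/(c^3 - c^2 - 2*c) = (c - 3)/(c + 1)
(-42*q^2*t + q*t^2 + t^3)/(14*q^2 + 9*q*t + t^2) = t*(-6*q + t)/(2*q + t)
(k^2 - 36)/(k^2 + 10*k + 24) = (k - 6)/(k + 4)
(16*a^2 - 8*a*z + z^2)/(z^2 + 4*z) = (16*a^2 - 8*a*z + z^2)/(z*(z + 4))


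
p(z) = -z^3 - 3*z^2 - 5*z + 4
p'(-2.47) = -8.48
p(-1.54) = 8.24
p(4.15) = -139.89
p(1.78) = -20.04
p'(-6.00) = -77.00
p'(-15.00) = -590.00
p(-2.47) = 13.12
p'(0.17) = -6.11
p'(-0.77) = -2.16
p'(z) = -3*z^2 - 6*z - 5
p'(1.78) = -25.19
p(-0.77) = 6.53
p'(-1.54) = -2.87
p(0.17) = 3.06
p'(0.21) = -6.39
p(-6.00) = 142.00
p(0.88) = -3.40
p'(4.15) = -81.57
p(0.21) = 2.81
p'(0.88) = -12.60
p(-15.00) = 2779.00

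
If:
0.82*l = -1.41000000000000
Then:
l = -1.72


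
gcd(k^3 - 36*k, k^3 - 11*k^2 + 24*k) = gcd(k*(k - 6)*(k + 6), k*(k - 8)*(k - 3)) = k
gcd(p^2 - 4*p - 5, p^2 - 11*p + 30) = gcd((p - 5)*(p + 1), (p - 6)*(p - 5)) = p - 5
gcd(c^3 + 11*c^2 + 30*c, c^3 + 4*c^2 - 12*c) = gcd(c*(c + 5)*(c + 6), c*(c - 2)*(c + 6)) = c^2 + 6*c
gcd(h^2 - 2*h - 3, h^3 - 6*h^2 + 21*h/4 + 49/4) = h + 1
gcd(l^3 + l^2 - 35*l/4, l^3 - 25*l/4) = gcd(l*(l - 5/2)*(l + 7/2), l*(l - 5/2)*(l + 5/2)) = l^2 - 5*l/2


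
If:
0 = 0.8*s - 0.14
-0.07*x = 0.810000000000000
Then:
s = 0.18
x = -11.57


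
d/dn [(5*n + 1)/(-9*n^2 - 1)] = (45*n^2 + 18*n - 5)/(81*n^4 + 18*n^2 + 1)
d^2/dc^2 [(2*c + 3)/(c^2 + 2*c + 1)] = 2*(2*c + 5)/(c^4 + 4*c^3 + 6*c^2 + 4*c + 1)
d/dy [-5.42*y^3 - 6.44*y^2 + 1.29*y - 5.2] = -16.26*y^2 - 12.88*y + 1.29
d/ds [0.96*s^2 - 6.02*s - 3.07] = 1.92*s - 6.02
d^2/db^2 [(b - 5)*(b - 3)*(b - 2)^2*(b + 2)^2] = 30*b^4 - 160*b^3 + 84*b^2 + 384*b - 208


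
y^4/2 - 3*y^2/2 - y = y*(y/2 + 1/2)*(y - 2)*(y + 1)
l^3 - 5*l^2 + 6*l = l*(l - 3)*(l - 2)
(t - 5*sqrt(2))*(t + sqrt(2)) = t^2 - 4*sqrt(2)*t - 10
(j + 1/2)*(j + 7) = j^2 + 15*j/2 + 7/2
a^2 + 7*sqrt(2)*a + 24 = (a + 3*sqrt(2))*(a + 4*sqrt(2))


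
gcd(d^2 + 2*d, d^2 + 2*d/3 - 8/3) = d + 2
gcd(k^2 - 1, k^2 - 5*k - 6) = k + 1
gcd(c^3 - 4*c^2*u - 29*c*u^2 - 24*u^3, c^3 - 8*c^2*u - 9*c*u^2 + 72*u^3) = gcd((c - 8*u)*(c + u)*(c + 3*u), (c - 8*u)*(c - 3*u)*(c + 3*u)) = -c^2 + 5*c*u + 24*u^2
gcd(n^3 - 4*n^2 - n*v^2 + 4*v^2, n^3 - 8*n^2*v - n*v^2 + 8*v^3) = -n^2 + v^2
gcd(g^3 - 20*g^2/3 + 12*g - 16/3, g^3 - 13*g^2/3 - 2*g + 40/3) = g^2 - 6*g + 8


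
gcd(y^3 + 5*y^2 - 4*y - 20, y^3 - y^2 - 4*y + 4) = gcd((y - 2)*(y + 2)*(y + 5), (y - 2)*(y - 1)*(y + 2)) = y^2 - 4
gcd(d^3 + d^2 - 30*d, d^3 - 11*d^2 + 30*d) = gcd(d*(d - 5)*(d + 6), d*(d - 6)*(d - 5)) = d^2 - 5*d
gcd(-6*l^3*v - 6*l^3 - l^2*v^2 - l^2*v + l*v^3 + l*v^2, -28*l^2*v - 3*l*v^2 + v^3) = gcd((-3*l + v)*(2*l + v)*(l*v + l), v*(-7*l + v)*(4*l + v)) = 1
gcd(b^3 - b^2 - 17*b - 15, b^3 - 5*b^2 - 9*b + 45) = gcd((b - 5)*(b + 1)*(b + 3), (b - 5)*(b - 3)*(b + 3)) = b^2 - 2*b - 15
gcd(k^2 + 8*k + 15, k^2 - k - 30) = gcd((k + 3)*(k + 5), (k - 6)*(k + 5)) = k + 5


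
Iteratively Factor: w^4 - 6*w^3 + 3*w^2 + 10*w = (w - 2)*(w^3 - 4*w^2 - 5*w) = w*(w - 2)*(w^2 - 4*w - 5) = w*(w - 5)*(w - 2)*(w + 1)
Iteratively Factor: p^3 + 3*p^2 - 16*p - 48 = (p + 3)*(p^2 - 16) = (p + 3)*(p + 4)*(p - 4)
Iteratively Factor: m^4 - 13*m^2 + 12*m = (m - 1)*(m^3 + m^2 - 12*m) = (m - 3)*(m - 1)*(m^2 + 4*m) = m*(m - 3)*(m - 1)*(m + 4)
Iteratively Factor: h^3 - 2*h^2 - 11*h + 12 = (h - 1)*(h^2 - h - 12) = (h - 1)*(h + 3)*(h - 4)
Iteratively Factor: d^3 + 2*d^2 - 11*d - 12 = (d + 1)*(d^2 + d - 12) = (d + 1)*(d + 4)*(d - 3)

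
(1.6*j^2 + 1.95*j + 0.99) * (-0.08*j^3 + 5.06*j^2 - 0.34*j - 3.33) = -0.128*j^5 + 7.94*j^4 + 9.2438*j^3 - 0.981600000000001*j^2 - 6.8301*j - 3.2967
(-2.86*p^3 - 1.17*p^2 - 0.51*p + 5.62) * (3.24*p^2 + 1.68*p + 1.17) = -9.2664*p^5 - 8.5956*p^4 - 6.9642*p^3 + 15.9831*p^2 + 8.8449*p + 6.5754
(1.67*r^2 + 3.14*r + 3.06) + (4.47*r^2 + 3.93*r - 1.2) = 6.14*r^2 + 7.07*r + 1.86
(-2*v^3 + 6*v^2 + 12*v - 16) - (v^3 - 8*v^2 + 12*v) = -3*v^3 + 14*v^2 - 16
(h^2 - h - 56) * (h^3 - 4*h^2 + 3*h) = h^5 - 5*h^4 - 49*h^3 + 221*h^2 - 168*h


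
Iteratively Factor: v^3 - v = (v - 1)*(v^2 + v) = v*(v - 1)*(v + 1)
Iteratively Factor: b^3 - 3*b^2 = (b)*(b^2 - 3*b) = b^2*(b - 3)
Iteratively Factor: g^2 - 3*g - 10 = (g + 2)*(g - 5)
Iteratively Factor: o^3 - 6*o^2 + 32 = (o - 4)*(o^2 - 2*o - 8) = (o - 4)^2*(o + 2)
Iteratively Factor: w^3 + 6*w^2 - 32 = (w + 4)*(w^2 + 2*w - 8) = (w + 4)^2*(w - 2)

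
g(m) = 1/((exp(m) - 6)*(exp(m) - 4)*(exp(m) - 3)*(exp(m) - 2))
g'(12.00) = 0.00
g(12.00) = 0.00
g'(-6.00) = 0.00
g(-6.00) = 0.01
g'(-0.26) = 0.03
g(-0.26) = 0.02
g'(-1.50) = 0.00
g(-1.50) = 0.01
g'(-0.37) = 0.02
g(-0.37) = 0.02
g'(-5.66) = 0.00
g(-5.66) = 0.01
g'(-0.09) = 0.05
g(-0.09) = 0.03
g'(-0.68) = 0.01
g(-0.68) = 0.01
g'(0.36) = 0.41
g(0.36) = 0.10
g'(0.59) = 5.54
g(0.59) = 0.46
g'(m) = -exp(m)/((exp(m) - 6)*(exp(m) - 4)*(exp(m) - 3)*(exp(m) - 2)^2) - exp(m)/((exp(m) - 6)*(exp(m) - 4)*(exp(m) - 3)^2*(exp(m) - 2)) - exp(m)/((exp(m) - 6)*(exp(m) - 4)^2*(exp(m) - 3)*(exp(m) - 2)) - exp(m)/((exp(m) - 6)^2*(exp(m) - 4)*(exp(m) - 3)*(exp(m) - 2))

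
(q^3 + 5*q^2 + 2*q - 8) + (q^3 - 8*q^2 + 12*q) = 2*q^3 - 3*q^2 + 14*q - 8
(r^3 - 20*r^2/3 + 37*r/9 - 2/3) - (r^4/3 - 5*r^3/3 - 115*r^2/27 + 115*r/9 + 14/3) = -r^4/3 + 8*r^3/3 - 65*r^2/27 - 26*r/3 - 16/3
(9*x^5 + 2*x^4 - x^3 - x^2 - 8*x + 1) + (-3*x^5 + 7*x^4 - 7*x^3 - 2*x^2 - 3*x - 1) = 6*x^5 + 9*x^4 - 8*x^3 - 3*x^2 - 11*x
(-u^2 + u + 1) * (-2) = 2*u^2 - 2*u - 2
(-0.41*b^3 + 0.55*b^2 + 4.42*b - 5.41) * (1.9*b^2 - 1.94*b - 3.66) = -0.779*b^5 + 1.8404*b^4 + 8.8316*b^3 - 20.8668*b^2 - 5.6818*b + 19.8006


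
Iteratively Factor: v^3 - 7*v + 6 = (v - 2)*(v^2 + 2*v - 3) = (v - 2)*(v - 1)*(v + 3)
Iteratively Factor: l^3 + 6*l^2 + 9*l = (l)*(l^2 + 6*l + 9) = l*(l + 3)*(l + 3)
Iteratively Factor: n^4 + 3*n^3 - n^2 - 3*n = (n)*(n^3 + 3*n^2 - n - 3) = n*(n + 3)*(n^2 - 1) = n*(n - 1)*(n + 3)*(n + 1)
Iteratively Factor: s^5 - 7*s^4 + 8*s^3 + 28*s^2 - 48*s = (s - 3)*(s^4 - 4*s^3 - 4*s^2 + 16*s) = (s - 3)*(s - 2)*(s^3 - 2*s^2 - 8*s) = (s - 4)*(s - 3)*(s - 2)*(s^2 + 2*s) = (s - 4)*(s - 3)*(s - 2)*(s + 2)*(s)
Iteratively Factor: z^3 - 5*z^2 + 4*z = (z - 4)*(z^2 - z) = z*(z - 4)*(z - 1)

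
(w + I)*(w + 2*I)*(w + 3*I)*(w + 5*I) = w^4 + 11*I*w^3 - 41*w^2 - 61*I*w + 30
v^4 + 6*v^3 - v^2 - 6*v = v*(v - 1)*(v + 1)*(v + 6)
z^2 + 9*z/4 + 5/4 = (z + 1)*(z + 5/4)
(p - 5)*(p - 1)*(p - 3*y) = p^3 - 3*p^2*y - 6*p^2 + 18*p*y + 5*p - 15*y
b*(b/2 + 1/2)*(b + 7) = b^3/2 + 4*b^2 + 7*b/2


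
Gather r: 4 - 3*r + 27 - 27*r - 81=-30*r - 50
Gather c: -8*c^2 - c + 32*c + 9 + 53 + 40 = -8*c^2 + 31*c + 102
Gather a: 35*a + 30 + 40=35*a + 70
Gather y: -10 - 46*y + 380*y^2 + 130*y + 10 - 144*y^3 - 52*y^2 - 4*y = -144*y^3 + 328*y^2 + 80*y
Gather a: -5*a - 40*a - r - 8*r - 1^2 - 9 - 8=-45*a - 9*r - 18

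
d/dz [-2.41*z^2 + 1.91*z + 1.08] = 1.91 - 4.82*z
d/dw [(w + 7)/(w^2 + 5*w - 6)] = (w^2 + 5*w - (w + 7)*(2*w + 5) - 6)/(w^2 + 5*w - 6)^2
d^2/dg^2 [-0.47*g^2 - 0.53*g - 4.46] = -0.940000000000000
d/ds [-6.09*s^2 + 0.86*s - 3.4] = 0.86 - 12.18*s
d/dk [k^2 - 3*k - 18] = 2*k - 3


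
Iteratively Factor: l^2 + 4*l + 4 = (l + 2)*(l + 2)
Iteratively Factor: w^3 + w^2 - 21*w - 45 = (w + 3)*(w^2 - 2*w - 15) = (w + 3)^2*(w - 5)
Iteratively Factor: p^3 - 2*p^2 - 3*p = (p + 1)*(p^2 - 3*p) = p*(p + 1)*(p - 3)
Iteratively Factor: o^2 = (o)*(o)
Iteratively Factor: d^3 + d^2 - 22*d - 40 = (d + 2)*(d^2 - d - 20) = (d - 5)*(d + 2)*(d + 4)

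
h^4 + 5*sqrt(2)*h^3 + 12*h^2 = h^2*(h + 2*sqrt(2))*(h + 3*sqrt(2))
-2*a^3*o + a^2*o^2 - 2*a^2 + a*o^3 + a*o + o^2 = (-a + o)*(2*a + o)*(a*o + 1)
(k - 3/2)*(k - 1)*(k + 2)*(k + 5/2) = k^4 + 2*k^3 - 19*k^2/4 - 23*k/4 + 15/2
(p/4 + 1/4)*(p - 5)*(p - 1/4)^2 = p^4/4 - 9*p^3/8 - 47*p^2/64 + 9*p/16 - 5/64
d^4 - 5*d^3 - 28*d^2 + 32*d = d*(d - 8)*(d - 1)*(d + 4)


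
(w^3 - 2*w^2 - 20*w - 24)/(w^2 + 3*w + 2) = (w^2 - 4*w - 12)/(w + 1)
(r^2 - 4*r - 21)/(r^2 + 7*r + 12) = (r - 7)/(r + 4)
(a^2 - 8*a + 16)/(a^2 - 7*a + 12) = (a - 4)/(a - 3)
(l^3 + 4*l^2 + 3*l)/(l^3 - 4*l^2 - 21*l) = (l + 1)/(l - 7)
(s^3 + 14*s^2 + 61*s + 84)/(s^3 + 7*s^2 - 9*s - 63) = (s + 4)/(s - 3)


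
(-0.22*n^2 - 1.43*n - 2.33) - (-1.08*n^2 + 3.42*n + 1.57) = 0.86*n^2 - 4.85*n - 3.9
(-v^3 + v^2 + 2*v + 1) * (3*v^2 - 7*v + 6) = -3*v^5 + 10*v^4 - 7*v^3 - 5*v^2 + 5*v + 6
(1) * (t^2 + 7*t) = t^2 + 7*t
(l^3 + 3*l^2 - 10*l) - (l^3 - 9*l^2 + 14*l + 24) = 12*l^2 - 24*l - 24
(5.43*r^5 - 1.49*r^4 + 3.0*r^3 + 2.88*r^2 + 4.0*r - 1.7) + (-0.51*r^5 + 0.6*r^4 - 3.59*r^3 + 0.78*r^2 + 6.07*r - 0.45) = 4.92*r^5 - 0.89*r^4 - 0.59*r^3 + 3.66*r^2 + 10.07*r - 2.15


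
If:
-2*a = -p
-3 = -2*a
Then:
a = 3/2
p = 3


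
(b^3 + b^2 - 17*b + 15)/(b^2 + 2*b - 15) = b - 1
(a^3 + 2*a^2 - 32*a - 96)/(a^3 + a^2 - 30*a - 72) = (a + 4)/(a + 3)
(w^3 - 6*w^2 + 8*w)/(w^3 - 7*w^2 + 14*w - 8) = w/(w - 1)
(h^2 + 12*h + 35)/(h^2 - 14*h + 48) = (h^2 + 12*h + 35)/(h^2 - 14*h + 48)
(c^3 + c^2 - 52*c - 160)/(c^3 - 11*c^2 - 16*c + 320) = (c + 4)/(c - 8)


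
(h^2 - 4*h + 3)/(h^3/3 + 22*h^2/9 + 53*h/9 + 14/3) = 9*(h^2 - 4*h + 3)/(3*h^3 + 22*h^2 + 53*h + 42)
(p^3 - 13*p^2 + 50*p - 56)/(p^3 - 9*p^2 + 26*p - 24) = (p - 7)/(p - 3)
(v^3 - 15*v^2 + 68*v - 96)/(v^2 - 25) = (v^3 - 15*v^2 + 68*v - 96)/(v^2 - 25)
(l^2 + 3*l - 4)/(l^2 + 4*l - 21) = (l^2 + 3*l - 4)/(l^2 + 4*l - 21)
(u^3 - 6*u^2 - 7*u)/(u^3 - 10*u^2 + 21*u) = (u + 1)/(u - 3)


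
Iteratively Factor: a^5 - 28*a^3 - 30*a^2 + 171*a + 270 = (a + 3)*(a^4 - 3*a^3 - 19*a^2 + 27*a + 90) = (a - 3)*(a + 3)*(a^3 - 19*a - 30) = (a - 5)*(a - 3)*(a + 3)*(a^2 + 5*a + 6) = (a - 5)*(a - 3)*(a + 2)*(a + 3)*(a + 3)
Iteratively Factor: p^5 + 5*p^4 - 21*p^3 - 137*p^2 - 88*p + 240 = (p + 4)*(p^4 + p^3 - 25*p^2 - 37*p + 60) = (p - 1)*(p + 4)*(p^3 + 2*p^2 - 23*p - 60) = (p - 5)*(p - 1)*(p + 4)*(p^2 + 7*p + 12) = (p - 5)*(p - 1)*(p + 3)*(p + 4)*(p + 4)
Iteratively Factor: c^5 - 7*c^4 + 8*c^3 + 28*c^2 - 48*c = (c - 3)*(c^4 - 4*c^3 - 4*c^2 + 16*c) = c*(c - 3)*(c^3 - 4*c^2 - 4*c + 16) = c*(c - 4)*(c - 3)*(c^2 - 4) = c*(c - 4)*(c - 3)*(c + 2)*(c - 2)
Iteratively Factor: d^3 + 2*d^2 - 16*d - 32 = (d + 4)*(d^2 - 2*d - 8) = (d - 4)*(d + 4)*(d + 2)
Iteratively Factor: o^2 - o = (o - 1)*(o)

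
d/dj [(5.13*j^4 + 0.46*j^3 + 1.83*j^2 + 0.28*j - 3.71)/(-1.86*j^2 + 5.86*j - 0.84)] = (-19.0836*j^5 + 89.3298*j^4 - 11.8456*j^3 + 10.0854*j^2 - 16.8756*j + 21.5054)/(3.4596*j^4 - 21.7992*j^3 + 37.4644*j^2 - 9.8448*j + 0.7056)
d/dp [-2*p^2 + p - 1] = 1 - 4*p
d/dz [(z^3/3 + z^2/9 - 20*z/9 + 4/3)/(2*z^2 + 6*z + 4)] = (3*z^4 + 18*z^3 + 41*z^2 - 20*z - 76)/(18*(z^4 + 6*z^3 + 13*z^2 + 12*z + 4))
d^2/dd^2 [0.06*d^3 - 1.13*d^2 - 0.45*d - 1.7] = 0.36*d - 2.26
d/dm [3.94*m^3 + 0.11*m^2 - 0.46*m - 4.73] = 11.82*m^2 + 0.22*m - 0.46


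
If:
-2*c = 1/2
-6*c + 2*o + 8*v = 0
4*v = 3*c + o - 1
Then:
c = -1/4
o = 1/2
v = -5/16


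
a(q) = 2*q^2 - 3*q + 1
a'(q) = 4*q - 3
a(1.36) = 0.62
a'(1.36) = 2.44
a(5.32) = 41.64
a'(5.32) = 18.28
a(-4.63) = 57.76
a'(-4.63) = -21.52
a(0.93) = -0.06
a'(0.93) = 0.72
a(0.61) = -0.09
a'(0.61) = -0.56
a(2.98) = 9.82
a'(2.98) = 8.92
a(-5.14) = 69.26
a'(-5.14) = -23.56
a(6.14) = 57.98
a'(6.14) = 21.56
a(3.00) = 10.00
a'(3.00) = 9.00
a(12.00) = 253.00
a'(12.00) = 45.00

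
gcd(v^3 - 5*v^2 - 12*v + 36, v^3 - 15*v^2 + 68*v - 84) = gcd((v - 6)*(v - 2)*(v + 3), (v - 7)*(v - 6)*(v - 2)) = v^2 - 8*v + 12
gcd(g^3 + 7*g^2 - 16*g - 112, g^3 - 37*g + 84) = g^2 + 3*g - 28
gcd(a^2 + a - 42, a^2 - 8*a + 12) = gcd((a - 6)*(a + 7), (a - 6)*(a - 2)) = a - 6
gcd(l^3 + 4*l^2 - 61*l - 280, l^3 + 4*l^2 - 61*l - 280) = l^3 + 4*l^2 - 61*l - 280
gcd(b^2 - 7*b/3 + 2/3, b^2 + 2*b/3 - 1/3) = b - 1/3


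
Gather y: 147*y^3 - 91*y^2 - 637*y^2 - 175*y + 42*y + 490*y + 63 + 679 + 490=147*y^3 - 728*y^2 + 357*y + 1232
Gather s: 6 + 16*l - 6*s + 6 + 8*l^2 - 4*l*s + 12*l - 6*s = 8*l^2 + 28*l + s*(-4*l - 12) + 12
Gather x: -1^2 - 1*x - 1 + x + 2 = 0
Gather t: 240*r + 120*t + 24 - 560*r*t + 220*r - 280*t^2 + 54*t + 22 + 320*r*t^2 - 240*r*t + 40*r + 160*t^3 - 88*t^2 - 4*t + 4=500*r + 160*t^3 + t^2*(320*r - 368) + t*(170 - 800*r) + 50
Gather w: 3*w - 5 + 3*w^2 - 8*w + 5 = 3*w^2 - 5*w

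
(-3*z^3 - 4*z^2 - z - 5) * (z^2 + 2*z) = -3*z^5 - 10*z^4 - 9*z^3 - 7*z^2 - 10*z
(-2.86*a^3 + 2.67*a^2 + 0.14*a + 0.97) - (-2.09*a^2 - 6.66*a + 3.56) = -2.86*a^3 + 4.76*a^2 + 6.8*a - 2.59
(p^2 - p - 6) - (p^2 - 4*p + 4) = 3*p - 10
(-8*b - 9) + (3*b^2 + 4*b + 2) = 3*b^2 - 4*b - 7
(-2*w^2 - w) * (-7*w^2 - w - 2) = 14*w^4 + 9*w^3 + 5*w^2 + 2*w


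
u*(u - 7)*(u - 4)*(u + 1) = u^4 - 10*u^3 + 17*u^2 + 28*u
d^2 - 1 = (d - 1)*(d + 1)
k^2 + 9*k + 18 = (k + 3)*(k + 6)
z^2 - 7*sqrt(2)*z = z*(z - 7*sqrt(2))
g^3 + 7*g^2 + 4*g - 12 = (g - 1)*(g + 2)*(g + 6)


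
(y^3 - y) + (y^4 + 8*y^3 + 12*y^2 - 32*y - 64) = y^4 + 9*y^3 + 12*y^2 - 33*y - 64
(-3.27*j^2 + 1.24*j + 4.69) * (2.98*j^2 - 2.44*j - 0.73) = -9.7446*j^4 + 11.674*j^3 + 13.3377*j^2 - 12.3488*j - 3.4237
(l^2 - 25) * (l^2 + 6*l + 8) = l^4 + 6*l^3 - 17*l^2 - 150*l - 200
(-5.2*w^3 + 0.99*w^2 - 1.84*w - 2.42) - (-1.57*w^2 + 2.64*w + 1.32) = -5.2*w^3 + 2.56*w^2 - 4.48*w - 3.74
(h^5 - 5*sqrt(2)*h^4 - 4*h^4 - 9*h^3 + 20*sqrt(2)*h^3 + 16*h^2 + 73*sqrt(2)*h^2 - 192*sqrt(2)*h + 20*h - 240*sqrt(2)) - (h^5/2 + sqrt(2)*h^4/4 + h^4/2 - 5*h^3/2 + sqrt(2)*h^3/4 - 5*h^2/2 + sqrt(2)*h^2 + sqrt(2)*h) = h^5/2 - 21*sqrt(2)*h^4/4 - 9*h^4/2 - 13*h^3/2 + 79*sqrt(2)*h^3/4 + 37*h^2/2 + 72*sqrt(2)*h^2 - 193*sqrt(2)*h + 20*h - 240*sqrt(2)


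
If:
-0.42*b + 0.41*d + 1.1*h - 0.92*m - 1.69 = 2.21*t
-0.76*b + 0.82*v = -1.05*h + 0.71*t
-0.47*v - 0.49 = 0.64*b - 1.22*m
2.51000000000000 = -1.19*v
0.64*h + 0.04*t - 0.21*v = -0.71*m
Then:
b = -0.56570963113529*t - 1.44238284929563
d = 3.42922097616385*t - 1.59395182052162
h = 0.26672445746398*t + 0.603208444255325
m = -0.296765708136546*t - 1.1675980011183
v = -2.11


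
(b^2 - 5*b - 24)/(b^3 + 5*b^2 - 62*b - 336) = (b + 3)/(b^2 + 13*b + 42)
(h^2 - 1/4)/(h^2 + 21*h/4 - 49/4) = (4*h^2 - 1)/(4*h^2 + 21*h - 49)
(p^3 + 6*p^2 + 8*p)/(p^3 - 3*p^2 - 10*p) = (p + 4)/(p - 5)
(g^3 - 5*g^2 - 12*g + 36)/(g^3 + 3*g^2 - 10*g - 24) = (g^3 - 5*g^2 - 12*g + 36)/(g^3 + 3*g^2 - 10*g - 24)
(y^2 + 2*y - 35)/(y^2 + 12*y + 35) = (y - 5)/(y + 5)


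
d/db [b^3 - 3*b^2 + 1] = 3*b*(b - 2)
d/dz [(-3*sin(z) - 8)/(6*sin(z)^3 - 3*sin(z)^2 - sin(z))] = (36*sin(z)^3 + 135*sin(z)^2 - 48*sin(z) - 8)*cos(z)/((6*sin(z)^2 - 3*sin(z) - 1)^2*sin(z)^2)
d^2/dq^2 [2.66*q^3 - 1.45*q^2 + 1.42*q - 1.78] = 15.96*q - 2.9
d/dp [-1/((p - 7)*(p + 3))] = 2*(p - 2)/((p - 7)^2*(p + 3)^2)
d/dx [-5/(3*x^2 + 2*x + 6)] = 10*(3*x + 1)/(3*x^2 + 2*x + 6)^2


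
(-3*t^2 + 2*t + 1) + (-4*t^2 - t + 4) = -7*t^2 + t + 5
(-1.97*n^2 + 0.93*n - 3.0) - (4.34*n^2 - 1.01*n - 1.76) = -6.31*n^2 + 1.94*n - 1.24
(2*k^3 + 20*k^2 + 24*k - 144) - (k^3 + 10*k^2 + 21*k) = k^3 + 10*k^2 + 3*k - 144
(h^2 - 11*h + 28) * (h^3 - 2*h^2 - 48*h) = h^5 - 13*h^4 + 2*h^3 + 472*h^2 - 1344*h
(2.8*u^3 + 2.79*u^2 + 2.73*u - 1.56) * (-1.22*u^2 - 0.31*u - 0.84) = -3.416*u^5 - 4.2718*u^4 - 6.5475*u^3 - 1.2867*u^2 - 1.8096*u + 1.3104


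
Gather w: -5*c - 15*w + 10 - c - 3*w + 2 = -6*c - 18*w + 12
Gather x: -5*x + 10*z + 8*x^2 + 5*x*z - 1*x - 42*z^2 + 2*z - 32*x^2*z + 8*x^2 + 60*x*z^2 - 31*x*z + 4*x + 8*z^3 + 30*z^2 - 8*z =x^2*(16 - 32*z) + x*(60*z^2 - 26*z - 2) + 8*z^3 - 12*z^2 + 4*z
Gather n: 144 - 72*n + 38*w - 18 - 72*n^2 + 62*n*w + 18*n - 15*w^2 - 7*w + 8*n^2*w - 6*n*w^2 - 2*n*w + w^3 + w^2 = n^2*(8*w - 72) + n*(-6*w^2 + 60*w - 54) + w^3 - 14*w^2 + 31*w + 126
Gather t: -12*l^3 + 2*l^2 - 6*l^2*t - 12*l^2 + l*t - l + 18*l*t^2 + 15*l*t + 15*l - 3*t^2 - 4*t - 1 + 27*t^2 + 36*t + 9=-12*l^3 - 10*l^2 + 14*l + t^2*(18*l + 24) + t*(-6*l^2 + 16*l + 32) + 8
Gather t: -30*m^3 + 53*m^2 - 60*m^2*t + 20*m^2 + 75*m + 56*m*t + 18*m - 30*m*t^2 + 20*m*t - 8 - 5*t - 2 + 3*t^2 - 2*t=-30*m^3 + 73*m^2 + 93*m + t^2*(3 - 30*m) + t*(-60*m^2 + 76*m - 7) - 10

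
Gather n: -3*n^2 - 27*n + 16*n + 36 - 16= -3*n^2 - 11*n + 20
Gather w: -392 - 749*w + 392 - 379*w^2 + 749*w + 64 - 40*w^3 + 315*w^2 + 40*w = -40*w^3 - 64*w^2 + 40*w + 64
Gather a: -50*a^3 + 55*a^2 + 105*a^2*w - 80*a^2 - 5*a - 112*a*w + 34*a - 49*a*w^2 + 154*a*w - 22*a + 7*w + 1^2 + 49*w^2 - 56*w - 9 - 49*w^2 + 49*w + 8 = -50*a^3 + a^2*(105*w - 25) + a*(-49*w^2 + 42*w + 7)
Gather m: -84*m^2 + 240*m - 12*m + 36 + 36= -84*m^2 + 228*m + 72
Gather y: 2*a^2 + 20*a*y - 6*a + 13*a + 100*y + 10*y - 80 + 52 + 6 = 2*a^2 + 7*a + y*(20*a + 110) - 22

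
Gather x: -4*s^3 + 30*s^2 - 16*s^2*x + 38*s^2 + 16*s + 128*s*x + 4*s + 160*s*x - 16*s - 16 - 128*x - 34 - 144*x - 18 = -4*s^3 + 68*s^2 + 4*s + x*(-16*s^2 + 288*s - 272) - 68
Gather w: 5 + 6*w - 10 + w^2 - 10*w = w^2 - 4*w - 5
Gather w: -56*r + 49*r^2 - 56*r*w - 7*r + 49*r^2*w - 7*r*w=49*r^2 - 63*r + w*(49*r^2 - 63*r)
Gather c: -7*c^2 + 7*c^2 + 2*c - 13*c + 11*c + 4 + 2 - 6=0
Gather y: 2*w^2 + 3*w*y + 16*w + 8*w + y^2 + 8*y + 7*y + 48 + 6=2*w^2 + 24*w + y^2 + y*(3*w + 15) + 54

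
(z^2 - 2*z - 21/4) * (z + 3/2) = z^3 - z^2/2 - 33*z/4 - 63/8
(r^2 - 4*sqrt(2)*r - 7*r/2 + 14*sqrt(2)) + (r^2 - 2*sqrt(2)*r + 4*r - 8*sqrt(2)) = 2*r^2 - 6*sqrt(2)*r + r/2 + 6*sqrt(2)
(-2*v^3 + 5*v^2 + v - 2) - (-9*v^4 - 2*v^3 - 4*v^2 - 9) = 9*v^4 + 9*v^2 + v + 7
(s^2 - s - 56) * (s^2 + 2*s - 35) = s^4 + s^3 - 93*s^2 - 77*s + 1960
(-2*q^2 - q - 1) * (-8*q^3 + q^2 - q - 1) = 16*q^5 + 6*q^4 + 9*q^3 + 2*q^2 + 2*q + 1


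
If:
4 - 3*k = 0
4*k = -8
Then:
No Solution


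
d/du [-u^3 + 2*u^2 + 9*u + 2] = -3*u^2 + 4*u + 9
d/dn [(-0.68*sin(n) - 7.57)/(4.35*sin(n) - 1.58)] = 34.0039*cos(n)/(4.35*sin(n) - 1.58)^2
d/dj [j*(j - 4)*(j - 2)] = 3*j^2 - 12*j + 8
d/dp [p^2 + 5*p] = 2*p + 5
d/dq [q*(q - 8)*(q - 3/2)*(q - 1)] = 4*q^3 - 63*q^2/2 + 43*q - 12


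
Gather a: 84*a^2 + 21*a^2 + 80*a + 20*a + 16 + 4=105*a^2 + 100*a + 20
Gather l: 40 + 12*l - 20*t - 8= 12*l - 20*t + 32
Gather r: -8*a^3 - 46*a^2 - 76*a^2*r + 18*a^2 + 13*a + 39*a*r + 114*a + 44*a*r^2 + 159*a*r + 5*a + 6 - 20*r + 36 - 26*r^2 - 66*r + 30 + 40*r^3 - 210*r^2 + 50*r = -8*a^3 - 28*a^2 + 132*a + 40*r^3 + r^2*(44*a - 236) + r*(-76*a^2 + 198*a - 36) + 72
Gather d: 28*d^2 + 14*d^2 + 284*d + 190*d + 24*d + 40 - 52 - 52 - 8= 42*d^2 + 498*d - 72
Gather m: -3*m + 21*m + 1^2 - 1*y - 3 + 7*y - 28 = 18*m + 6*y - 30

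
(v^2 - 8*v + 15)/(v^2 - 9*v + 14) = (v^2 - 8*v + 15)/(v^2 - 9*v + 14)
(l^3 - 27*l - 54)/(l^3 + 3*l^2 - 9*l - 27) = (l - 6)/(l - 3)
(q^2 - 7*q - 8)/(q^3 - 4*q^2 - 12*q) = (-q^2 + 7*q + 8)/(q*(-q^2 + 4*q + 12))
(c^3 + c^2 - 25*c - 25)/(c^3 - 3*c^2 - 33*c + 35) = (c^2 - 4*c - 5)/(c^2 - 8*c + 7)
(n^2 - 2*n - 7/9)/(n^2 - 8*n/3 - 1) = (n - 7/3)/(n - 3)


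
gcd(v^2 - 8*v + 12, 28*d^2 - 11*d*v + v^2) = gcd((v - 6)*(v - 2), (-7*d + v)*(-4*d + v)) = 1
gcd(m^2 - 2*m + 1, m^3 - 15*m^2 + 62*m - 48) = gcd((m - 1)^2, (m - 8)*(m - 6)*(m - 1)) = m - 1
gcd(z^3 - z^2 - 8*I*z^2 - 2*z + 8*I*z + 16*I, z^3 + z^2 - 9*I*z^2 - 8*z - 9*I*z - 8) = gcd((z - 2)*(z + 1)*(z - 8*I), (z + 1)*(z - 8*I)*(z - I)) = z^2 + z*(1 - 8*I) - 8*I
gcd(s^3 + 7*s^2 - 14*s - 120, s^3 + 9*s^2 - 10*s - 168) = s^2 + 2*s - 24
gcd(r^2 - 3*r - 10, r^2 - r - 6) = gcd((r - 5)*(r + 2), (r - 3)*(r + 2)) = r + 2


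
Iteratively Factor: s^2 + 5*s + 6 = (s + 3)*(s + 2)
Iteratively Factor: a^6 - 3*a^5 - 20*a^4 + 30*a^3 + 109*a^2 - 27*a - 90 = (a + 3)*(a^5 - 6*a^4 - 2*a^3 + 36*a^2 + a - 30) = (a + 1)*(a + 3)*(a^4 - 7*a^3 + 5*a^2 + 31*a - 30) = (a + 1)*(a + 2)*(a + 3)*(a^3 - 9*a^2 + 23*a - 15) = (a - 3)*(a + 1)*(a + 2)*(a + 3)*(a^2 - 6*a + 5) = (a - 3)*(a - 1)*(a + 1)*(a + 2)*(a + 3)*(a - 5)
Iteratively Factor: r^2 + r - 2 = (r + 2)*(r - 1)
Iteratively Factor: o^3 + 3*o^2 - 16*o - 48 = (o + 4)*(o^2 - o - 12) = (o - 4)*(o + 4)*(o + 3)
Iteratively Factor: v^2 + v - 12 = (v - 3)*(v + 4)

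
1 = 1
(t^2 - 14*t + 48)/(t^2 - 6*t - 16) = (t - 6)/(t + 2)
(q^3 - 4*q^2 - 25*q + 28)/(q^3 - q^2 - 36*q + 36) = (q^2 - 3*q - 28)/(q^2 - 36)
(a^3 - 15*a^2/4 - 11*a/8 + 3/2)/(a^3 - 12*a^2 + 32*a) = (a^2 + a/4 - 3/8)/(a*(a - 8))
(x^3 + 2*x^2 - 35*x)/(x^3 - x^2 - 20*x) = (x + 7)/(x + 4)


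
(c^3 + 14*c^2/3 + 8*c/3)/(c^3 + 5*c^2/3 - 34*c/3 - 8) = c/(c - 3)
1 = 1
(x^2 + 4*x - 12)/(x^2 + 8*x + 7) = (x^2 + 4*x - 12)/(x^2 + 8*x + 7)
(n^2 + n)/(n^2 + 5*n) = (n + 1)/(n + 5)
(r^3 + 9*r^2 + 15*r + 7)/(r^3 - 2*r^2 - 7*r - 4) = (r + 7)/(r - 4)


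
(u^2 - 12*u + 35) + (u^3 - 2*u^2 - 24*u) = u^3 - u^2 - 36*u + 35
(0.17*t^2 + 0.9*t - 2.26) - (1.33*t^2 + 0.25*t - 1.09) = -1.16*t^2 + 0.65*t - 1.17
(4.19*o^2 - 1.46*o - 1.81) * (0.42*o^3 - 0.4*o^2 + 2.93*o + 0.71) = 1.7598*o^5 - 2.2892*o^4 + 12.1005*o^3 - 0.5789*o^2 - 6.3399*o - 1.2851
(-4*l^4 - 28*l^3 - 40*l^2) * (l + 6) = -4*l^5 - 52*l^4 - 208*l^3 - 240*l^2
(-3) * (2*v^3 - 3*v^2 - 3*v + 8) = -6*v^3 + 9*v^2 + 9*v - 24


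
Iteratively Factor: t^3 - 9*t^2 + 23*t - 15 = (t - 3)*(t^2 - 6*t + 5) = (t - 3)*(t - 1)*(t - 5)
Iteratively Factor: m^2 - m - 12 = (m + 3)*(m - 4)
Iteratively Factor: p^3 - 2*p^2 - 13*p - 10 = (p + 2)*(p^2 - 4*p - 5) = (p - 5)*(p + 2)*(p + 1)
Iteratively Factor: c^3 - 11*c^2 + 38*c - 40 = (c - 2)*(c^2 - 9*c + 20) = (c - 4)*(c - 2)*(c - 5)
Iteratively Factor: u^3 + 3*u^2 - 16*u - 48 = (u + 3)*(u^2 - 16) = (u - 4)*(u + 3)*(u + 4)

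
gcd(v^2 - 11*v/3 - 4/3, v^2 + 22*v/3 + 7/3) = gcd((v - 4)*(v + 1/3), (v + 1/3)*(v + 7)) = v + 1/3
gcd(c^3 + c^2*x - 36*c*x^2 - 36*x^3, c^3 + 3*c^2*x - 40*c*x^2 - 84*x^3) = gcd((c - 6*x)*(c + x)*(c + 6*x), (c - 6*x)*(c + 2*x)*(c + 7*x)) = -c + 6*x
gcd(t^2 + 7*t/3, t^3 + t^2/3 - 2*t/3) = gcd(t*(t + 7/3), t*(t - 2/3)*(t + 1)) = t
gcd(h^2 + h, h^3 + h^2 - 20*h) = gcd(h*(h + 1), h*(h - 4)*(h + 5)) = h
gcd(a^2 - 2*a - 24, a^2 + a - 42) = a - 6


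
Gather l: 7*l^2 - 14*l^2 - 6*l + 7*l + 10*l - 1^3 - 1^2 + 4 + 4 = -7*l^2 + 11*l + 6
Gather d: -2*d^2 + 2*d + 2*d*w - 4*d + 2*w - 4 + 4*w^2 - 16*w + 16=-2*d^2 + d*(2*w - 2) + 4*w^2 - 14*w + 12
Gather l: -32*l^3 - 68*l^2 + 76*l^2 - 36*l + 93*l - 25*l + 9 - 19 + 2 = -32*l^3 + 8*l^2 + 32*l - 8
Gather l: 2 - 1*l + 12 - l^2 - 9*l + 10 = -l^2 - 10*l + 24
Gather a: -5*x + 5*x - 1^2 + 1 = 0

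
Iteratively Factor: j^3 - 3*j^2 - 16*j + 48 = (j - 3)*(j^2 - 16) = (j - 4)*(j - 3)*(j + 4)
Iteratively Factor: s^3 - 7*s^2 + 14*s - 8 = (s - 1)*(s^2 - 6*s + 8) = (s - 4)*(s - 1)*(s - 2)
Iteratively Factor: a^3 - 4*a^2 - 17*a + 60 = (a + 4)*(a^2 - 8*a + 15) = (a - 5)*(a + 4)*(a - 3)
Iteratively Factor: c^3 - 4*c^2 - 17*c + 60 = (c - 5)*(c^2 + c - 12) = (c - 5)*(c - 3)*(c + 4)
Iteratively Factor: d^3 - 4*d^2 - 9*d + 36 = (d + 3)*(d^2 - 7*d + 12) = (d - 3)*(d + 3)*(d - 4)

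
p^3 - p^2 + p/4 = p*(p - 1/2)^2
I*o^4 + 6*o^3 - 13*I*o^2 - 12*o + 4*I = (o - 2*I)^2*(o - I)*(I*o + 1)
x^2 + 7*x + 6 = (x + 1)*(x + 6)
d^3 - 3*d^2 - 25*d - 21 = (d - 7)*(d + 1)*(d + 3)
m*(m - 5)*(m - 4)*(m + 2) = m^4 - 7*m^3 + 2*m^2 + 40*m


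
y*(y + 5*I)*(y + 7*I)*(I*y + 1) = I*y^4 - 11*y^3 - 23*I*y^2 - 35*y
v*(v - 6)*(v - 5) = v^3 - 11*v^2 + 30*v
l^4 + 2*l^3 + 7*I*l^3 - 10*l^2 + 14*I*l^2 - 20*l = l*(l + 2)*(l + 2*I)*(l + 5*I)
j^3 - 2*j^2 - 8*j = j*(j - 4)*(j + 2)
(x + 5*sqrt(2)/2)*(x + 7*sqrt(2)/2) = x^2 + 6*sqrt(2)*x + 35/2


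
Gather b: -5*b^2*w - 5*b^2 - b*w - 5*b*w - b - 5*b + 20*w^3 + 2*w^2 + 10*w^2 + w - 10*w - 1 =b^2*(-5*w - 5) + b*(-6*w - 6) + 20*w^3 + 12*w^2 - 9*w - 1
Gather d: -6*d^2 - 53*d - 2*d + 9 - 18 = -6*d^2 - 55*d - 9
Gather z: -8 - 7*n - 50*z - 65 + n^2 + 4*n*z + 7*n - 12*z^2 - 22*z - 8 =n^2 - 12*z^2 + z*(4*n - 72) - 81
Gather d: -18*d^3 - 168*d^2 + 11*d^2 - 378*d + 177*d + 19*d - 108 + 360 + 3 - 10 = -18*d^3 - 157*d^2 - 182*d + 245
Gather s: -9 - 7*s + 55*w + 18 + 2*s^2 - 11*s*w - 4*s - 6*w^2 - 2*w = 2*s^2 + s*(-11*w - 11) - 6*w^2 + 53*w + 9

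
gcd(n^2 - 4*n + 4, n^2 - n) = 1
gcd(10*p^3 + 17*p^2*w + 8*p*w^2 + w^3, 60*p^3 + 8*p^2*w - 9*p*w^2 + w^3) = 2*p + w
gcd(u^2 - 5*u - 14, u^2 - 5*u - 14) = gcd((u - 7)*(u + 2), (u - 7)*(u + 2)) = u^2 - 5*u - 14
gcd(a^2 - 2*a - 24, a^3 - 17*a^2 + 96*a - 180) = a - 6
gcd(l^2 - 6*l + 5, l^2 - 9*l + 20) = l - 5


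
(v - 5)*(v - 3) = v^2 - 8*v + 15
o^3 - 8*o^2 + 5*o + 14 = (o - 7)*(o - 2)*(o + 1)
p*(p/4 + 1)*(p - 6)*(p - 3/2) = p^4/4 - 7*p^3/8 - 21*p^2/4 + 9*p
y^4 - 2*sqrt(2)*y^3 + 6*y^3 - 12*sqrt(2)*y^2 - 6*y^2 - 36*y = y*(y + 6)*(y - 3*sqrt(2))*(y + sqrt(2))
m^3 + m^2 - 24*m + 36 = (m - 3)*(m - 2)*(m + 6)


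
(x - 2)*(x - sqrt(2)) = x^2 - 2*x - sqrt(2)*x + 2*sqrt(2)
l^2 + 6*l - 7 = (l - 1)*(l + 7)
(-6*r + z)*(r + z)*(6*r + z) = -36*r^3 - 36*r^2*z + r*z^2 + z^3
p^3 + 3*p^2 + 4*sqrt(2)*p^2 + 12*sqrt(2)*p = p*(p + 3)*(p + 4*sqrt(2))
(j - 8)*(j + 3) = j^2 - 5*j - 24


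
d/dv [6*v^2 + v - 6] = 12*v + 1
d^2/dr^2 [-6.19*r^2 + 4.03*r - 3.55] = -12.3800000000000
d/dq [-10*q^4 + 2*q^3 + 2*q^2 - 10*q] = -40*q^3 + 6*q^2 + 4*q - 10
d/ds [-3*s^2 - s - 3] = -6*s - 1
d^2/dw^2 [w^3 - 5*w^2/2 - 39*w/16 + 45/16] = 6*w - 5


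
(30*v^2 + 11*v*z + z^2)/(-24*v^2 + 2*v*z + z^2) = (5*v + z)/(-4*v + z)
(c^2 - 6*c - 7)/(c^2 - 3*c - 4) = (c - 7)/(c - 4)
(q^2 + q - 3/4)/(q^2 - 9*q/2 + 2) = (q + 3/2)/(q - 4)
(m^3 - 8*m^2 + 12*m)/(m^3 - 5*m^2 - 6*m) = (m - 2)/(m + 1)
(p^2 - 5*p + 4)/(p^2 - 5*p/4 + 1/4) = 4*(p - 4)/(4*p - 1)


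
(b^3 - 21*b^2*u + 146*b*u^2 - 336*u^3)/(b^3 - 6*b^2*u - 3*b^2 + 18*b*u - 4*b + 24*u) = (b^2 - 15*b*u + 56*u^2)/(b^2 - 3*b - 4)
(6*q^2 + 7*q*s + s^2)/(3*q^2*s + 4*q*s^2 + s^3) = (6*q + s)/(s*(3*q + s))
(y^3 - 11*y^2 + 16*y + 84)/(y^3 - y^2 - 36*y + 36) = (y^2 - 5*y - 14)/(y^2 + 5*y - 6)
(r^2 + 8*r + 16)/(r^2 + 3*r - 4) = (r + 4)/(r - 1)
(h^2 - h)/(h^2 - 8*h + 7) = h/(h - 7)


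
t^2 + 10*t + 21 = (t + 3)*(t + 7)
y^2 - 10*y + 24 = (y - 6)*(y - 4)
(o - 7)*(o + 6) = o^2 - o - 42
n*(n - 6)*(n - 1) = n^3 - 7*n^2 + 6*n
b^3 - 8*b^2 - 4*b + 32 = (b - 8)*(b - 2)*(b + 2)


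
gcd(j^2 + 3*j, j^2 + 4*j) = j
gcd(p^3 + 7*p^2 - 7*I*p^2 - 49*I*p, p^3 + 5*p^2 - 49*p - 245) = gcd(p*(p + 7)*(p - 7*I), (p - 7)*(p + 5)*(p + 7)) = p + 7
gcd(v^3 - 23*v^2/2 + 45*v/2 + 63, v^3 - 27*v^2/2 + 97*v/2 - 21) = v^2 - 13*v + 42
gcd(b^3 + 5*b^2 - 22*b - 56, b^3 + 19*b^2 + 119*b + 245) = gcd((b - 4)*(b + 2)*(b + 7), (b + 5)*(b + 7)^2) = b + 7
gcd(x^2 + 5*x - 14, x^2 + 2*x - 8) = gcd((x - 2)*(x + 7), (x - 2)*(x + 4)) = x - 2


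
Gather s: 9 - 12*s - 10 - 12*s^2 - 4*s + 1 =-12*s^2 - 16*s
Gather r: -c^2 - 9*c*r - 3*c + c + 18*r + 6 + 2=-c^2 - 2*c + r*(18 - 9*c) + 8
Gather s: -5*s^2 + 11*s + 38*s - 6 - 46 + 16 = -5*s^2 + 49*s - 36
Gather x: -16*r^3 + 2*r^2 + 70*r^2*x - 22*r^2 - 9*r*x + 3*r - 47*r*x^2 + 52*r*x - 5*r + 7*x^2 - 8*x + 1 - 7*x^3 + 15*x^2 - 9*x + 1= -16*r^3 - 20*r^2 - 2*r - 7*x^3 + x^2*(22 - 47*r) + x*(70*r^2 + 43*r - 17) + 2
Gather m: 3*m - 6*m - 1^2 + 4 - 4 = -3*m - 1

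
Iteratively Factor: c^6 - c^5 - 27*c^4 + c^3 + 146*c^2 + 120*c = (c - 3)*(c^5 + 2*c^4 - 21*c^3 - 62*c^2 - 40*c) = (c - 3)*(c + 1)*(c^4 + c^3 - 22*c^2 - 40*c) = (c - 3)*(c + 1)*(c + 4)*(c^3 - 3*c^2 - 10*c) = c*(c - 3)*(c + 1)*(c + 4)*(c^2 - 3*c - 10) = c*(c - 5)*(c - 3)*(c + 1)*(c + 4)*(c + 2)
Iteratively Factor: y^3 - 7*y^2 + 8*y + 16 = (y - 4)*(y^2 - 3*y - 4) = (y - 4)*(y + 1)*(y - 4)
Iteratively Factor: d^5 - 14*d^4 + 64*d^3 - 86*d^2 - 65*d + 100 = (d - 5)*(d^4 - 9*d^3 + 19*d^2 + 9*d - 20) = (d - 5)^2*(d^3 - 4*d^2 - d + 4) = (d - 5)^2*(d + 1)*(d^2 - 5*d + 4) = (d - 5)^2*(d - 4)*(d + 1)*(d - 1)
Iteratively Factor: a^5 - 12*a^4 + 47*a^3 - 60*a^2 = (a - 3)*(a^4 - 9*a^3 + 20*a^2) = a*(a - 3)*(a^3 - 9*a^2 + 20*a) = a*(a - 4)*(a - 3)*(a^2 - 5*a) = a^2*(a - 4)*(a - 3)*(a - 5)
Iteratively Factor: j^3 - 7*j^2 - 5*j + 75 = (j - 5)*(j^2 - 2*j - 15) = (j - 5)*(j + 3)*(j - 5)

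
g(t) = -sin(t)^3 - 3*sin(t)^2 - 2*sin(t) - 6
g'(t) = -3*sin(t)^2*cos(t) - 6*sin(t)*cos(t) - 2*cos(t)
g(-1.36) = -5.98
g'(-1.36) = 0.21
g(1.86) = -11.55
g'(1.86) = 3.00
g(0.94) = -10.10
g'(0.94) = -5.19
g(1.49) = -11.96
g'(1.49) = -0.88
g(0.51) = -7.81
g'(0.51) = -4.93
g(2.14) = -10.41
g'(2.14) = 4.95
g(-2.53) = -5.65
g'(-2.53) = -0.37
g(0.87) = -9.73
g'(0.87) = -5.38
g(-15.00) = -5.69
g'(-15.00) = -0.48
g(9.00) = -7.40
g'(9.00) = 4.54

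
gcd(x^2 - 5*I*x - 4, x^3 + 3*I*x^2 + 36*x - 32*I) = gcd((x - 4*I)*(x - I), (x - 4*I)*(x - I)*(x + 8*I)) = x^2 - 5*I*x - 4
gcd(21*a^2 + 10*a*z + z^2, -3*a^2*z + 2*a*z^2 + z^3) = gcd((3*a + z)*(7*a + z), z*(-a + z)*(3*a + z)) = 3*a + z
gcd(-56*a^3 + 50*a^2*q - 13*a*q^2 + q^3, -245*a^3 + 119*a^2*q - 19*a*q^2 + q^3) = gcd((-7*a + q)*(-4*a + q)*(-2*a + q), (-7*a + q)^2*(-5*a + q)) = -7*a + q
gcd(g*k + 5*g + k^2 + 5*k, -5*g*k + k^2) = 1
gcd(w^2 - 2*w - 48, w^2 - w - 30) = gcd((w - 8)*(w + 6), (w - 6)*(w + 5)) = 1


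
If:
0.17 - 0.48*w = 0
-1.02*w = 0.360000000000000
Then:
No Solution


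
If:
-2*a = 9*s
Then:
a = -9*s/2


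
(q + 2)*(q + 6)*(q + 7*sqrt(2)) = q^3 + 8*q^2 + 7*sqrt(2)*q^2 + 12*q + 56*sqrt(2)*q + 84*sqrt(2)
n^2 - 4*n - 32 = (n - 8)*(n + 4)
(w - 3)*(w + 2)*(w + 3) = w^3 + 2*w^2 - 9*w - 18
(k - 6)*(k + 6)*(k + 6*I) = k^3 + 6*I*k^2 - 36*k - 216*I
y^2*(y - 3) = y^3 - 3*y^2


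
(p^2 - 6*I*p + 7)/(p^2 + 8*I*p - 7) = (p - 7*I)/(p + 7*I)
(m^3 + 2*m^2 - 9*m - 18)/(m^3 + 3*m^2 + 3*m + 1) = (m^3 + 2*m^2 - 9*m - 18)/(m^3 + 3*m^2 + 3*m + 1)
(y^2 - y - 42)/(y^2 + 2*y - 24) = (y - 7)/(y - 4)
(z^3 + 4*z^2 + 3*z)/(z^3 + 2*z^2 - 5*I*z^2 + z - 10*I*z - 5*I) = z*(z + 3)/(z^2 + z*(1 - 5*I) - 5*I)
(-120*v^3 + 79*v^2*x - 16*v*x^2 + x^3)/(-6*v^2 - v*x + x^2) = (40*v^2 - 13*v*x + x^2)/(2*v + x)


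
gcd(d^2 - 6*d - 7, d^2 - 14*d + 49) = d - 7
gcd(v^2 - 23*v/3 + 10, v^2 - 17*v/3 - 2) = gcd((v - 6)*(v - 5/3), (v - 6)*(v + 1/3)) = v - 6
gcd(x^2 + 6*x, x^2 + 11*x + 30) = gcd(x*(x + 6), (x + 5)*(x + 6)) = x + 6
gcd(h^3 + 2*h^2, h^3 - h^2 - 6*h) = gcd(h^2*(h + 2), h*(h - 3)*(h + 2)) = h^2 + 2*h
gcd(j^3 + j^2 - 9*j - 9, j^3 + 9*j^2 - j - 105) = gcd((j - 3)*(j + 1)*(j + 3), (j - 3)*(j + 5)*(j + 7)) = j - 3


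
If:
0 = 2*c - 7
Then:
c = 7/2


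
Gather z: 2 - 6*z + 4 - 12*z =6 - 18*z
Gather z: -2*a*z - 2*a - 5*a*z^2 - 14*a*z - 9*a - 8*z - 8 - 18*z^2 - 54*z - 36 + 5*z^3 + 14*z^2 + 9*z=-11*a + 5*z^3 + z^2*(-5*a - 4) + z*(-16*a - 53) - 44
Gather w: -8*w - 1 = -8*w - 1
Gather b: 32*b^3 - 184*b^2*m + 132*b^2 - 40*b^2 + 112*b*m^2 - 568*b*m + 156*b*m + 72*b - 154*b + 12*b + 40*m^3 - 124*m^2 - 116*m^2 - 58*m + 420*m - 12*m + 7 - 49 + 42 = 32*b^3 + b^2*(92 - 184*m) + b*(112*m^2 - 412*m - 70) + 40*m^3 - 240*m^2 + 350*m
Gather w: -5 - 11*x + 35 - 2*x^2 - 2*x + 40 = -2*x^2 - 13*x + 70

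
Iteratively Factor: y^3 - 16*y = (y)*(y^2 - 16) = y*(y - 4)*(y + 4)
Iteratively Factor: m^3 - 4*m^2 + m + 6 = (m + 1)*(m^2 - 5*m + 6) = (m - 3)*(m + 1)*(m - 2)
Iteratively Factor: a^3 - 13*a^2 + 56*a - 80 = (a - 4)*(a^2 - 9*a + 20) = (a - 4)^2*(a - 5)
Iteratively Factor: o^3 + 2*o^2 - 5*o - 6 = (o + 1)*(o^2 + o - 6) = (o - 2)*(o + 1)*(o + 3)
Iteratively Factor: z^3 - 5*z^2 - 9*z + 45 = (z + 3)*(z^2 - 8*z + 15) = (z - 5)*(z + 3)*(z - 3)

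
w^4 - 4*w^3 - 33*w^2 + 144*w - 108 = (w - 6)*(w - 3)*(w - 1)*(w + 6)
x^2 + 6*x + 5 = (x + 1)*(x + 5)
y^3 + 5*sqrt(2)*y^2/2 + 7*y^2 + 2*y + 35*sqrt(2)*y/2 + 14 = (y + 7)*(y + sqrt(2)/2)*(y + 2*sqrt(2))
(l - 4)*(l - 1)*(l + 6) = l^3 + l^2 - 26*l + 24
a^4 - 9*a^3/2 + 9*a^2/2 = a^2*(a - 3)*(a - 3/2)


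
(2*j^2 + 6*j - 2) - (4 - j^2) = 3*j^2 + 6*j - 6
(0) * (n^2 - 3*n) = 0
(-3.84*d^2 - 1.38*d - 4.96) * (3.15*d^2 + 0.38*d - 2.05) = -12.096*d^4 - 5.8062*d^3 - 8.2764*d^2 + 0.9442*d + 10.168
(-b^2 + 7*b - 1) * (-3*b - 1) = 3*b^3 - 20*b^2 - 4*b + 1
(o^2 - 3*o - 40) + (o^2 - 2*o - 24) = 2*o^2 - 5*o - 64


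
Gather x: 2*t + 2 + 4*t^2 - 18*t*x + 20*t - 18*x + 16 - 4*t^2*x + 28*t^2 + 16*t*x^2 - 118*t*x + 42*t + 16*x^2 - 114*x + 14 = 32*t^2 + 64*t + x^2*(16*t + 16) + x*(-4*t^2 - 136*t - 132) + 32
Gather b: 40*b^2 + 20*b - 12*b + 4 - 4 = 40*b^2 + 8*b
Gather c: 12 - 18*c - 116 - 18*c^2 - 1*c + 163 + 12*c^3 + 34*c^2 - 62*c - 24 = 12*c^3 + 16*c^2 - 81*c + 35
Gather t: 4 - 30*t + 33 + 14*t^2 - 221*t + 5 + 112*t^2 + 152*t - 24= 126*t^2 - 99*t + 18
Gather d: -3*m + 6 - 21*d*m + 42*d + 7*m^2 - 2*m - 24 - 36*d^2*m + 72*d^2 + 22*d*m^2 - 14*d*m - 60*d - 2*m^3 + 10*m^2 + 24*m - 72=d^2*(72 - 36*m) + d*(22*m^2 - 35*m - 18) - 2*m^3 + 17*m^2 + 19*m - 90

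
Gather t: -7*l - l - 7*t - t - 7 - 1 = -8*l - 8*t - 8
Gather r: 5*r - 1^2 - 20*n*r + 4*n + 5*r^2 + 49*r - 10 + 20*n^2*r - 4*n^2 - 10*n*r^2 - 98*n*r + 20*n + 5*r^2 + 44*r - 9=-4*n^2 + 24*n + r^2*(10 - 10*n) + r*(20*n^2 - 118*n + 98) - 20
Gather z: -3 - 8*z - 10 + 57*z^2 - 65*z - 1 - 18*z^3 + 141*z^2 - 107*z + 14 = -18*z^3 + 198*z^2 - 180*z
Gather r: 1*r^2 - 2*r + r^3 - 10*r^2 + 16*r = r^3 - 9*r^2 + 14*r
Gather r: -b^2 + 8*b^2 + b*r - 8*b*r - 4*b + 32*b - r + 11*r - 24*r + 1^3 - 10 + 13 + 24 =7*b^2 + 28*b + r*(-7*b - 14) + 28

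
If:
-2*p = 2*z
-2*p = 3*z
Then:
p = 0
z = 0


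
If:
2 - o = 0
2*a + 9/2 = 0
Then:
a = -9/4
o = 2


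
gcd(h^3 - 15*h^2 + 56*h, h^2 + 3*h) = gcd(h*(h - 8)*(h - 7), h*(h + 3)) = h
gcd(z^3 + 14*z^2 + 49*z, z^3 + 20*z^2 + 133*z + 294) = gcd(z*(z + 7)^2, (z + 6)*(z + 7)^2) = z^2 + 14*z + 49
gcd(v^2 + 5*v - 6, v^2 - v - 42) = v + 6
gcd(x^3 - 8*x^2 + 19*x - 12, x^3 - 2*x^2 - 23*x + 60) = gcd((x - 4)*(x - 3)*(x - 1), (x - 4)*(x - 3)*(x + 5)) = x^2 - 7*x + 12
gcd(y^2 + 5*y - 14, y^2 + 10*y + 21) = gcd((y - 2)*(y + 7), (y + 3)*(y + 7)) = y + 7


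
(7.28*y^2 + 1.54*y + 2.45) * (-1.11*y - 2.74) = -8.0808*y^3 - 21.6566*y^2 - 6.9391*y - 6.713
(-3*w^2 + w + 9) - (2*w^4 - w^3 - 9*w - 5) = -2*w^4 + w^3 - 3*w^2 + 10*w + 14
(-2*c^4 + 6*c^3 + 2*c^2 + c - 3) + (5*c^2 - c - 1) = -2*c^4 + 6*c^3 + 7*c^2 - 4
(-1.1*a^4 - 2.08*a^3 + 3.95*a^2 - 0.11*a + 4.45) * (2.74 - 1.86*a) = 2.046*a^5 + 0.8548*a^4 - 13.0462*a^3 + 11.0276*a^2 - 8.5784*a + 12.193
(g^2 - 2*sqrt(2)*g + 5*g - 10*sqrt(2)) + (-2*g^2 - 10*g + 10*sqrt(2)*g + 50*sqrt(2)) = -g^2 - 5*g + 8*sqrt(2)*g + 40*sqrt(2)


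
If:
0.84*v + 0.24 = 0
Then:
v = -0.29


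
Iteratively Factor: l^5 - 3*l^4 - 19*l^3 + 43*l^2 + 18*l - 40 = (l - 1)*(l^4 - 2*l^3 - 21*l^2 + 22*l + 40) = (l - 2)*(l - 1)*(l^3 - 21*l - 20) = (l - 2)*(l - 1)*(l + 1)*(l^2 - l - 20) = (l - 2)*(l - 1)*(l + 1)*(l + 4)*(l - 5)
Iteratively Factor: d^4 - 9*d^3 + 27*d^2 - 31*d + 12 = (d - 1)*(d^3 - 8*d^2 + 19*d - 12) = (d - 3)*(d - 1)*(d^2 - 5*d + 4) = (d - 3)*(d - 1)^2*(d - 4)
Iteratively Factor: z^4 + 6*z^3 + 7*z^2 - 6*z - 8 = (z + 2)*(z^3 + 4*z^2 - z - 4) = (z - 1)*(z + 2)*(z^2 + 5*z + 4) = (z - 1)*(z + 1)*(z + 2)*(z + 4)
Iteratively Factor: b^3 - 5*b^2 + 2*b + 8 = (b - 2)*(b^2 - 3*b - 4) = (b - 4)*(b - 2)*(b + 1)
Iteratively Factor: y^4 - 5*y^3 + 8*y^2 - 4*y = (y)*(y^3 - 5*y^2 + 8*y - 4) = y*(y - 2)*(y^2 - 3*y + 2) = y*(y - 2)^2*(y - 1)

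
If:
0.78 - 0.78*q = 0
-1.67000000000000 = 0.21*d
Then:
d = -7.95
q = 1.00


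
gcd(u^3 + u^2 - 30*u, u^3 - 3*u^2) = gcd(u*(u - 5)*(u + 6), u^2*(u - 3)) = u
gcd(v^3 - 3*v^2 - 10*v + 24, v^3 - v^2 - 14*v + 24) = v - 2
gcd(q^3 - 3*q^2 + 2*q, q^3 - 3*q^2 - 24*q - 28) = 1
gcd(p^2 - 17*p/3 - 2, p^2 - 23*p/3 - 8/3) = p + 1/3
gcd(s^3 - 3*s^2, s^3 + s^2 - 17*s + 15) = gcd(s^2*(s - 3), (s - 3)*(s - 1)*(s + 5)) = s - 3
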